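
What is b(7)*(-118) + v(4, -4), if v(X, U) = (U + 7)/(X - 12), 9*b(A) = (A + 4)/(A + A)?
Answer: -5381/504 ≈ -10.677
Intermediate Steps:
b(A) = (4 + A)/(18*A) (b(A) = ((A + 4)/(A + A))/9 = ((4 + A)/((2*A)))/9 = ((4 + A)*(1/(2*A)))/9 = ((4 + A)/(2*A))/9 = (4 + A)/(18*A))
v(X, U) = (7 + U)/(-12 + X)
b(7)*(-118) + v(4, -4) = ((1/18)*(4 + 7)/7)*(-118) + (7 - 4)/(-12 + 4) = ((1/18)*(⅐)*11)*(-118) + 3/(-8) = (11/126)*(-118) - ⅛*3 = -649/63 - 3/8 = -5381/504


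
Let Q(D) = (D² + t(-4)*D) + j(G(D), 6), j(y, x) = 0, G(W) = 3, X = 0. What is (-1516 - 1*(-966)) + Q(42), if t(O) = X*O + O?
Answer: 1046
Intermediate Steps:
t(O) = O (t(O) = 0*O + O = 0 + O = O)
Q(D) = D² - 4*D (Q(D) = (D² - 4*D) + 0 = D² - 4*D)
(-1516 - 1*(-966)) + Q(42) = (-1516 - 1*(-966)) + 42*(-4 + 42) = (-1516 + 966) + 42*38 = -550 + 1596 = 1046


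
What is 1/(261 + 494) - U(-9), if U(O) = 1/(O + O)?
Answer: 773/13590 ≈ 0.056880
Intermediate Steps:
U(O) = 1/(2*O)
1/(261 + 494) - U(-9) = 1/(261 + 494) - 1/(2*(-9)) = 1/755 - (-1)/(2*9) = 1/755 - 1*(-1/18) = 1/755 + 1/18 = 773/13590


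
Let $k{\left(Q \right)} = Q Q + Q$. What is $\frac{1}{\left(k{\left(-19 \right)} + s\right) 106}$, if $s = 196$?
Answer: $\frac{1}{57028} \approx 1.7535 \cdot 10^{-5}$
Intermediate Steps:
$k{\left(Q \right)} = Q + Q^{2}$ ($k{\left(Q \right)} = Q^{2} + Q = Q + Q^{2}$)
$\frac{1}{\left(k{\left(-19 \right)} + s\right) 106} = \frac{1}{\left(- 19 \left(1 - 19\right) + 196\right) 106} = \frac{1}{\left(\left(-19\right) \left(-18\right) + 196\right) 106} = \frac{1}{\left(342 + 196\right) 106} = \frac{1}{538 \cdot 106} = \frac{1}{57028}$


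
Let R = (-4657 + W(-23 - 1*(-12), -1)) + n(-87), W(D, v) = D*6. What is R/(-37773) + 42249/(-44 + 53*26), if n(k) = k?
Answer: 1602288017/50389182 ≈ 31.798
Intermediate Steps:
W(D, v) = 6*D
R = -4810 (R = (-4657 + 6*(-23 - 1*(-12))) - 87 = (-4657 + 6*(-23 + 12)) - 87 = (-4657 + 6*(-11)) - 87 = (-4657 - 66) - 87 = -4723 - 87 = -4810)
R/(-37773) + 42249/(-44 + 53*26) = -4810/(-37773) + 42249/(-44 + 53*26) = -4810*(-1/37773) + 42249/(-44 + 1378) = 4810/37773 + 42249/1334 = 1602288017/50389182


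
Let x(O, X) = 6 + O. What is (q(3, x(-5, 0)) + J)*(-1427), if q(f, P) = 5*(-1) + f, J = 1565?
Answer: -2230401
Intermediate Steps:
q(f, P) = -5 + f
(q(3, x(-5, 0)) + J)*(-1427) = ((-5 + 3) + 1565)*(-1427) = (-2 + 1565)*(-1427) = 1563*(-1427) = -2230401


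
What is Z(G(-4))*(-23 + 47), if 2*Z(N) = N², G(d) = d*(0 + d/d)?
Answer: 192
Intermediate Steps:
G(d) = d (G(d) = d*(0 + 1) = d*1 = d)
Z(N) = N²/2
Z(G(-4))*(-23 + 47) = ((½)*(-4)²)*(-23 + 47) = ((½)*16)*24 = 8*24 = 192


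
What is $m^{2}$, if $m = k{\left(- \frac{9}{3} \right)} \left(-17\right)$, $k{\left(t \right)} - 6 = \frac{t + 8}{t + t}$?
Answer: $\frac{277729}{36} \approx 7714.7$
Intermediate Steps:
$k{\left(t \right)} = 6 + \frac{8 + t}{2 t}$ ($k{\left(t \right)} = 6 + \frac{t + 8}{t + t} = 6 + \frac{8 + t}{2 t}$)
$m = - \frac{527}{6}$ ($m = \left(\frac{13}{2} + \frac{4}{\left(-9\right) \frac{1}{3}}\right) \left(-17\right) = \left(\frac{13}{2} + \frac{4}{-3}\right) \left(-17\right) = \left(\frac{13}{2} + 4 \left(- \frac{1}{3}\right)\right) \left(-17\right) = \left(\frac{13}{2} - \frac{4}{3}\right) \left(-17\right) = \frac{31}{6} \left(-17\right) = - \frac{527}{6} \approx -87.833$)
$m^{2} = \left(- \frac{527}{6}\right)^{2} = \frac{277729}{36}$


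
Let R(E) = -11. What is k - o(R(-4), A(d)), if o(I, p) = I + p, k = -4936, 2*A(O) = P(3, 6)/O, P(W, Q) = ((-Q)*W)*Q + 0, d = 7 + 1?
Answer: -19673/4 ≈ -4918.3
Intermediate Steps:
d = 8
P(W, Q) = -W*Q**2 (P(W, Q) = (-Q*W)*Q + 0 = -W*Q**2 + 0 = -W*Q**2)
A(O) = -54/O (A(O) = ((-1*3*6**2)/O)/2 = ((-1*3*36)/O)/2 = (-108/O)/2 = -54/O)
k - o(R(-4), A(d)) = -4936 - (-11 - 54/8) = -4936 - (-11 - 54*1/8) = -4936 - (-11 - 27/4) = -4936 - 1*(-71/4) = -4936 + 71/4 = -19673/4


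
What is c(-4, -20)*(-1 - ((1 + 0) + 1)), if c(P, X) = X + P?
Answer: 72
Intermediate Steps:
c(P, X) = P + X
c(-4, -20)*(-1 - ((1 + 0) + 1)) = (-4 - 20)*(-1 - ((1 + 0) + 1)) = -24*(-1 - (1 + 1)) = -24*(-1 - 1*2) = -24*(-1 - 2) = -24*(-3) = 72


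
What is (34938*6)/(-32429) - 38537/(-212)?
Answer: 1205275237/6874948 ≈ 175.31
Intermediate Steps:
(34938*6)/(-32429) - 38537/(-212) = 209628*(-1/32429) - 38537*(-1/212) = -209628/32429 + 38537/212 = 1205275237/6874948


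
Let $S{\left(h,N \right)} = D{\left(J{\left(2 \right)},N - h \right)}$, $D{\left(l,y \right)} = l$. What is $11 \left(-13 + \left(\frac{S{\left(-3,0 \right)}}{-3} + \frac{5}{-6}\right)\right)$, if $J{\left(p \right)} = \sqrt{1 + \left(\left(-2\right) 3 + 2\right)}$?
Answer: $- \frac{913}{6} - \frac{11 i \sqrt{3}}{3} \approx -152.17 - 6.3509 i$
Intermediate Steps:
$J{\left(p \right)} = i \sqrt{3}$ ($J{\left(p \right)} = \sqrt{1 + \left(-6 + 2\right)} = \sqrt{1 - 4} = \sqrt{-3} = i \sqrt{3}$)
$S{\left(h,N \right)} = i \sqrt{3}$
$11 \left(-13 + \left(\frac{S{\left(-3,0 \right)}}{-3} + \frac{5}{-6}\right)\right) = 11 \left(-13 + \left(\frac{i \sqrt{3}}{-3} + \frac{5}{-6}\right)\right) = 11 \left(-13 + \left(i \sqrt{3} \left(- \frac{1}{3}\right) + 5 \left(- \frac{1}{6}\right)\right)\right) = 11 \left(-13 - \left(\frac{5}{6} + \frac{i \sqrt{3}}{3}\right)\right) = 11 \left(- \frac{83}{6} - \frac{i \sqrt{3}}{3}\right) = - \frac{913}{6} - \frac{11 i \sqrt{3}}{3}$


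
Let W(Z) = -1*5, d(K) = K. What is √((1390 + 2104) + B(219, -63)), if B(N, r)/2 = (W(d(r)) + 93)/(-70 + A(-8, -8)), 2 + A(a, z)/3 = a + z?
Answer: 3*√372930/31 ≈ 59.098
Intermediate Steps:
A(a, z) = -6 + 3*a + 3*z (A(a, z) = -6 + 3*(a + z) = -6 + (3*a + 3*z) = -6 + 3*a + 3*z)
W(Z) = -5
B(N, r) = -44/31 (B(N, r) = 2*((-5 + 93)/(-70 + (-6 + 3*(-8) + 3*(-8)))) = 2*(88/(-70 + (-6 - 24 - 24))) = 2*(88/(-70 - 54)) = 2*(88/(-124)) = 2*(88*(-1/124)) = 2*(-22/31) = -44/31)
√((1390 + 2104) + B(219, -63)) = √((1390 + 2104) - 44/31) = √(3494 - 44/31) = √(108270/31) = 3*√372930/31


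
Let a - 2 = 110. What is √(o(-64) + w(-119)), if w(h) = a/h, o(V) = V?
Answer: 4*I*√1173/17 ≈ 8.0586*I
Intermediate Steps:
a = 112 (a = 2 + 110 = 112)
w(h) = 112/h
√(o(-64) + w(-119)) = √(-64 + 112/(-119)) = √(-64 + 112*(-1/119)) = √(-64 - 16/17) = √(-1104/17) = 4*I*√1173/17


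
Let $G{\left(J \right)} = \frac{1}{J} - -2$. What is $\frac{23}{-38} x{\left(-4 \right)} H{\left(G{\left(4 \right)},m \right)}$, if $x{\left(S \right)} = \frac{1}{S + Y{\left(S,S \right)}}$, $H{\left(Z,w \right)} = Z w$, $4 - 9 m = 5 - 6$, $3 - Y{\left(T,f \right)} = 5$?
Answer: $\frac{115}{912} \approx 0.1261$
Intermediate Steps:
$Y{\left(T,f \right)} = -2$ ($Y{\left(T,f \right)} = 3 - 5 = -2$)
$G{\left(J \right)} = 2 + \frac{1}{J}$ ($G{\left(J \right)} = \frac{1}{J} + 2 = 2 + \frac{1}{J}$)
$m = \frac{5}{9}$ ($m = \frac{4}{9} - \frac{5 - 6}{9} = \frac{4}{9} - - \frac{1}{9} = \frac{4}{9} + \frac{1}{9} = \frac{5}{9} \approx 0.55556$)
$x{\left(S \right)} = \frac{1}{-2 + S}$ ($x{\left(S \right)} = \frac{1}{S - 2} = \frac{1}{-2 + S}$)
$\frac{23}{-38} x{\left(-4 \right)} H{\left(G{\left(4 \right)},m \right)} = \frac{23 \frac{1}{-38}}{-2 - 4} \left(2 + \frac{1}{4}\right) \frac{5}{9} = \frac{23 \left(- \frac{1}{38}\right)}{-6} \left(2 + \frac{1}{4}\right) \frac{5}{9} = \left(- \frac{23}{38}\right) \left(- \frac{1}{6}\right) \frac{9}{4} \cdot \frac{5}{9} = \frac{23}{228} \cdot \frac{5}{4} = \frac{115}{912}$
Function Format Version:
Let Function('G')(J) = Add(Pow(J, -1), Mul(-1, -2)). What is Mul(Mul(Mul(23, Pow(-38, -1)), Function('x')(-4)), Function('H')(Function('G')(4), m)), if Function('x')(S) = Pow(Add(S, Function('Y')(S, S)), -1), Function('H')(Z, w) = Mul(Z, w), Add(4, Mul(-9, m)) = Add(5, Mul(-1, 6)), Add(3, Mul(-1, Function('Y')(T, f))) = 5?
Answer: Rational(115, 912) ≈ 0.12610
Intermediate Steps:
Function('Y')(T, f) = -2 (Function('Y')(T, f) = Add(3, Mul(-1, 5)) = Add(3, -5) = -2)
Function('G')(J) = Add(2, Pow(J, -1)) (Function('G')(J) = Add(Pow(J, -1), 2) = Add(2, Pow(J, -1)))
m = Rational(5, 9) (m = Add(Rational(4, 9), Mul(Rational(-1, 9), Add(5, Mul(-1, 6)))) = Add(Rational(4, 9), Mul(Rational(-1, 9), Add(5, -6))) = Add(Rational(4, 9), Mul(Rational(-1, 9), -1)) = Add(Rational(4, 9), Rational(1, 9)) = Rational(5, 9) ≈ 0.55556)
Function('x')(S) = Pow(Add(-2, S), -1) (Function('x')(S) = Pow(Add(S, -2), -1) = Pow(Add(-2, S), -1))
Mul(Mul(Mul(23, Pow(-38, -1)), Function('x')(-4)), Function('H')(Function('G')(4), m)) = Mul(Mul(Mul(23, Pow(-38, -1)), Pow(Add(-2, -4), -1)), Mul(Add(2, Pow(4, -1)), Rational(5, 9))) = Mul(Mul(Mul(23, Rational(-1, 38)), Pow(-6, -1)), Mul(Add(2, Rational(1, 4)), Rational(5, 9))) = Mul(Mul(Rational(-23, 38), Rational(-1, 6)), Mul(Rational(9, 4), Rational(5, 9))) = Mul(Rational(23, 228), Rational(5, 4)) = Rational(115, 912)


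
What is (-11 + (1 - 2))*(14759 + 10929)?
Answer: -308256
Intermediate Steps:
(-11 + (1 - 2))*(14759 + 10929) = (-11 - 1)*25688 = -12*25688 = -308256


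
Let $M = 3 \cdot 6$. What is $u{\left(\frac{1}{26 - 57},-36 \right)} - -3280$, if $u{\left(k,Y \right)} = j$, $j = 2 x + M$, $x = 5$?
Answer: $3308$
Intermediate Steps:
$M = 18$
$j = 28$ ($j = 2 \cdot 5 + 18 = 10 + 18 = 28$)
$u{\left(k,Y \right)} = 28$
$u{\left(\frac{1}{26 - 57},-36 \right)} - -3280 = 28 - -3280 = 28 + 3280 = 3308$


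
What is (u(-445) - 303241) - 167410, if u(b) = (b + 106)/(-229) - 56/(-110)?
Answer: -5927824288/12595 ≈ -4.7065e+5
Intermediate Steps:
u(b) = 582/12595 - b/229 (u(b) = (106 + b)*(-1/229) - 56*(-1/110) = (-106/229 - b/229) + 28/55 = 582/12595 - b/229)
(u(-445) - 303241) - 167410 = ((582/12595 - 1/229*(-445)) - 303241) - 167410 = ((582/12595 + 445/229) - 303241) - 167410 = (25057/12595 - 303241) - 167410 = -3819295338/12595 - 167410 = -5927824288/12595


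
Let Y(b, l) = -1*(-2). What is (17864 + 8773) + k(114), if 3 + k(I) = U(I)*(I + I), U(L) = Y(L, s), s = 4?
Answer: 27090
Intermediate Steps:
Y(b, l) = 2
U(L) = 2
k(I) = -3 + 4*I (k(I) = -3 + 2*(I + I) = -3 + 2*(2*I) = -3 + 4*I)
(17864 + 8773) + k(114) = (17864 + 8773) + (-3 + 4*114) = 26637 + (-3 + 456) = 26637 + 453 = 27090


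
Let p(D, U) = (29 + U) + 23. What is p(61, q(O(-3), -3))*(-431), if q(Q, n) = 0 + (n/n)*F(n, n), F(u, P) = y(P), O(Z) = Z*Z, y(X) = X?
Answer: -21119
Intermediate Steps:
O(Z) = Z**2
F(u, P) = P
q(Q, n) = n (q(Q, n) = 0 + (n/n)*n = 0 + 1*n = 0 + n = n)
p(D, U) = 52 + U
p(61, q(O(-3), -3))*(-431) = (52 - 3)*(-431) = 49*(-431) = -21119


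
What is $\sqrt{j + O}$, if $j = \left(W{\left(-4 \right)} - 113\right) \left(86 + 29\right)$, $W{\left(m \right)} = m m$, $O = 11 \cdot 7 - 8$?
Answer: $i \sqrt{11086} \approx 105.29 i$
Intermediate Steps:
$O = 69$ ($O = 77 - 8 = 69$)
$W{\left(m \right)} = m^{2}$
$j = -11155$ ($j = \left(\left(-4\right)^{2} - 113\right) \left(86 + 29\right) = \left(16 - 113\right) 115 = \left(-97\right) 115 = -11155$)
$\sqrt{j + O} = \sqrt{-11155 + 69} = \sqrt{-11086} = i \sqrt{11086}$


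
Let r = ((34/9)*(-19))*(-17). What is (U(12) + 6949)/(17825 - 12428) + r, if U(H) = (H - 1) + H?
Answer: 2825362/2313 ≈ 1221.5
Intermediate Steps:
U(H) = -1 + 2*H (U(H) = (-1 + H) + H = -1 + 2*H)
r = 10982/9 (r = ((34*(⅑))*(-19))*(-17) = ((34/9)*(-19))*(-17) = -646/9*(-17) = 10982/9 ≈ 1220.2)
(U(12) + 6949)/(17825 - 12428) + r = ((-1 + 2*12) + 6949)/(17825 - 12428) + 10982/9 = ((-1 + 24) + 6949)/5397 + 10982/9 = (23 + 6949)*(1/5397) + 10982/9 = 6972*(1/5397) + 10982/9 = 332/257 + 10982/9 = 2825362/2313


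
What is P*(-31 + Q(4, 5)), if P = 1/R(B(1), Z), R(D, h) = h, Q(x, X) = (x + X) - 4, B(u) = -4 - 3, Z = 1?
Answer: -26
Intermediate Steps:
B(u) = -7
Q(x, X) = -4 + X + x (Q(x, X) = (X + x) - 4 = -4 + X + x)
P = 1 (P = 1/1 = 1)
P*(-31 + Q(4, 5)) = 1*(-31 + (-4 + 5 + 4)) = 1*(-31 + 5) = 1*(-26) = -26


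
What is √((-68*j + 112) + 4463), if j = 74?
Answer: I*√457 ≈ 21.378*I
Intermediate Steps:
√((-68*j + 112) + 4463) = √((-68*74 + 112) + 4463) = √((-5032 + 112) + 4463) = √(-4920 + 4463) = √(-457) = I*√457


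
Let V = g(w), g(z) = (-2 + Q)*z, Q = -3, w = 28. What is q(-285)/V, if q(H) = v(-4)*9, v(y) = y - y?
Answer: 0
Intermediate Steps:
v(y) = 0
q(H) = 0 (q(H) = 0*9 = 0)
g(z) = -5*z (g(z) = (-2 - 3)*z = -5*z)
V = -140 (V = -5*28 = -140)
q(-285)/V = 0/(-140) = 0*(-1/140) = 0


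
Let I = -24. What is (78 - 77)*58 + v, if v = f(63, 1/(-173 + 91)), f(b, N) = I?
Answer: 34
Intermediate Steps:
f(b, N) = -24
v = -24
(78 - 77)*58 + v = (78 - 77)*58 - 24 = 1*58 - 24 = 58 - 24 = 34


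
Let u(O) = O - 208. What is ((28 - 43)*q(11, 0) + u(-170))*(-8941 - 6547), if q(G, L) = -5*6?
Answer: -1115136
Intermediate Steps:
q(G, L) = -30
u(O) = -208 + O
((28 - 43)*q(11, 0) + u(-170))*(-8941 - 6547) = ((28 - 43)*(-30) + (-208 - 170))*(-8941 - 6547) = (-15*(-30) - 378)*(-15488) = (450 - 378)*(-15488) = 72*(-15488) = -1115136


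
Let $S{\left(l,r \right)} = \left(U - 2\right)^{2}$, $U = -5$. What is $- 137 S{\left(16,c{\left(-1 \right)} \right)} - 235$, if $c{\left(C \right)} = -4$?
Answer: $-6948$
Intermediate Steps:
$S{\left(l,r \right)} = 49$ ($S{\left(l,r \right)} = \left(-5 - 2\right)^{2} = \left(-7\right)^{2} = 49$)
$- 137 S{\left(16,c{\left(-1 \right)} \right)} - 235 = \left(-137\right) 49 - 235 = -6713 - 235 = -6948$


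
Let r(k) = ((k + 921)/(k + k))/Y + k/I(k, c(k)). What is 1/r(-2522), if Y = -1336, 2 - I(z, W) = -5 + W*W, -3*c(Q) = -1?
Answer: -208902304/76478509247 ≈ -0.0027315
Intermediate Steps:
c(Q) = ⅓ (c(Q) = -⅓*(-1) = ⅓)
I(z, W) = 7 - W² (I(z, W) = 2 - (-5 + W*W) = 2 - (-5 + W²) = 2 + (5 - W²) = 7 - W²)
r(k) = 9*k/62 - (921 + k)/(2672*k) (r(k) = ((k + 921)/(k + k))/(-1336) + k/(7 - (⅓)²) = ((921 + k)/((2*k)))*(-1/1336) + k/(7 - 1*⅑) = ((921 + k)*(1/(2*k)))*(-1/1336) + k/(7 - ⅑) = ((921 + k)/(2*k))*(-1/1336) + k/(62/9) = -(921 + k)/(2672*k) + k*(9/62) = -(921 + k)/(2672*k) + 9*k/62 = 9*k/62 - (921 + k)/(2672*k))
1/r(-2522) = 1/((1/82832)*(-28551 - 2522*(-31 + 12024*(-2522)))/(-2522)) = 1/((1/82832)*(-1/2522)*(-28551 - 2522*(-31 - 30324528))) = 1/((1/82832)*(-1/2522)*(-28551 - 2522*(-30324559))) = 1/((1/82832)*(-1/2522)*(-28551 + 76478537798)) = 1/((1/82832)*(-1/2522)*76478509247) = 1/(-76478509247/208902304) = -208902304/76478509247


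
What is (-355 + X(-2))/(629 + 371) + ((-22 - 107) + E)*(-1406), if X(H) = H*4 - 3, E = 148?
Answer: -13357183/500 ≈ -26714.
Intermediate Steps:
X(H) = -3 + 4*H (X(H) = 4*H - 3 = -3 + 4*H)
(-355 + X(-2))/(629 + 371) + ((-22 - 107) + E)*(-1406) = (-355 + (-3 + 4*(-2)))/(629 + 371) + ((-22 - 107) + 148)*(-1406) = (-355 + (-3 - 8))/1000 + (-129 + 148)*(-1406) = (-355 - 11)*(1/1000) + 19*(-1406) = -366*1/1000 - 26714 = -183/500 - 26714 = -13357183/500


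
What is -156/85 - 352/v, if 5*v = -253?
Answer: 10012/1955 ≈ 5.1212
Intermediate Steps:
v = -253/5 (v = (⅕)*(-253) = -253/5 ≈ -50.600)
-156/85 - 352/v = -156/85 - 352/(-253/5) = -156*1/85 - 352*(-5/253) = -156/85 + 160/23 = 10012/1955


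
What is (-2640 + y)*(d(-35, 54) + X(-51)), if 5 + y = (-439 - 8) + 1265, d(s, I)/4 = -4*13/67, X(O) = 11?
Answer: -966483/67 ≈ -14425.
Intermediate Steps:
d(s, I) = -208/67 (d(s, I) = 4*(-4*13/67) = 4*(-52*1/67) = 4*(-52/67) = -208/67)
y = 813 (y = -5 + ((-439 - 8) + 1265) = -5 + (-447 + 1265) = -5 + 818 = 813)
(-2640 + y)*(d(-35, 54) + X(-51)) = (-2640 + 813)*(-208/67 + 11) = -1827*529/67 = -966483/67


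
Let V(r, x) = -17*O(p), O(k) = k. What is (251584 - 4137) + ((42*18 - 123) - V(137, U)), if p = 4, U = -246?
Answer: 248148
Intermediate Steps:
V(r, x) = -68 (V(r, x) = -17*4 = -68)
(251584 - 4137) + ((42*18 - 123) - V(137, U)) = (251584 - 4137) + ((42*18 - 123) - 1*(-68)) = 247447 + ((756 - 123) + 68) = 247447 + (633 + 68) = 247447 + 701 = 248148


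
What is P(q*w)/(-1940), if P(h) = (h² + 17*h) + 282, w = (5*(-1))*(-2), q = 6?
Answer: -2451/970 ≈ -2.5268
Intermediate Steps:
w = 10 (w = -5*(-2) = 10)
P(h) = 282 + h² + 17*h
P(q*w)/(-1940) = (282 + (6*10)² + 17*(6*10))/(-1940) = (282 + 60² + 17*60)*(-1/1940) = (282 + 3600 + 1020)*(-1/1940) = 4902*(-1/1940) = -2451/970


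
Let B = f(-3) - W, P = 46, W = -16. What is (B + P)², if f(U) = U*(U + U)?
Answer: 6400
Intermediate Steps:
f(U) = 2*U² (f(U) = U*(2*U) = 2*U²)
B = 34 (B = 2*(-3)² - 1*(-16) = 2*9 + 16 = 18 + 16 = 34)
(B + P)² = (34 + 46)² = 80² = 6400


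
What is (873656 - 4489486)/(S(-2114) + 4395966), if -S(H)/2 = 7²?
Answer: -1807915/2197934 ≈ -0.82255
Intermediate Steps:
S(H) = -98 (S(H) = -2*7² = -2*49 = -98)
(873656 - 4489486)/(S(-2114) + 4395966) = (873656 - 4489486)/(-98 + 4395966) = -3615830/4395868 = -3615830*1/4395868 = -1807915/2197934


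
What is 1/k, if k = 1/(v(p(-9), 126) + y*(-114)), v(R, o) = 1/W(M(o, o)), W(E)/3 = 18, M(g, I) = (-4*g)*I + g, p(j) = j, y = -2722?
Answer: 16756633/54 ≈ 3.1031e+5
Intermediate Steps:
M(g, I) = g - 4*I*g (M(g, I) = -4*I*g + g = g - 4*I*g)
W(E) = 54 (W(E) = 3*18 = 54)
v(R, o) = 1/54
k = 54/16756633 (k = 1/(1/54 - 2722*(-114)) = 1/(1/54 + 310308) = 1/(16756633/54) = 54/16756633 ≈ 3.2226e-6)
1/k = 1/(54/16756633) = 16756633/54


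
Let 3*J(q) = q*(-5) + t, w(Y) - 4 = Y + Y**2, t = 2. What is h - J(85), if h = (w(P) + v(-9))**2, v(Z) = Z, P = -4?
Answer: 190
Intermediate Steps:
w(Y) = 4 + Y + Y**2 (w(Y) = 4 + (Y + Y**2) = 4 + Y + Y**2)
J(q) = 2/3 - 5*q/3 (J(q) = (q*(-5) + 2)/3 = (-5*q + 2)/3 = (2 - 5*q)/3 = 2/3 - 5*q/3)
h = 49 (h = ((4 - 4 + (-4)**2) - 9)**2 = ((4 - 4 + 16) - 9)**2 = (16 - 9)**2 = 7**2 = 49)
h - J(85) = 49 - (2/3 - 5/3*85) = 49 - (2/3 - 425/3) = 49 - 1*(-141) = 49 + 141 = 190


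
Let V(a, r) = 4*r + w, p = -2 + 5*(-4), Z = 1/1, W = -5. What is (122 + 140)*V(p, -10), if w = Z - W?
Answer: -8908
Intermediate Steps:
Z = 1
w = 6 (w = 1 - 1*(-5) = 1 + 5 = 6)
p = -22 (p = -2 - 20 = -22)
V(a, r) = 6 + 4*r (V(a, r) = 4*r + 6 = 6 + 4*r)
(122 + 140)*V(p, -10) = (122 + 140)*(6 + 4*(-10)) = 262*(6 - 40) = 262*(-34) = -8908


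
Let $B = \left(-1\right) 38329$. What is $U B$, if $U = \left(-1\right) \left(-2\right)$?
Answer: $-76658$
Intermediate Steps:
$B = -38329$
$U = 2$
$U B = 2 \left(-38329\right) = -76658$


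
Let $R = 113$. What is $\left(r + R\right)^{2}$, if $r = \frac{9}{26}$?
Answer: $\frac{8684809}{676} \approx 12847.0$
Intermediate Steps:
$r = \frac{9}{26}$ ($r = 9 \cdot \frac{1}{26} = \frac{9}{26} \approx 0.34615$)
$\left(r + R\right)^{2} = \left(\frac{9}{26} + 113\right)^{2} = \left(\frac{2947}{26}\right)^{2} = \frac{8684809}{676}$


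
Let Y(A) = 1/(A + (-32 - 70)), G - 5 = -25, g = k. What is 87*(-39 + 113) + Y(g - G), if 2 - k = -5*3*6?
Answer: 64381/10 ≈ 6438.1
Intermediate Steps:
k = 92 (k = 2 - (-5*3)*6 = 2 - (-15)*6 = 2 - 1*(-90) = 2 + 90 = 92)
g = 92
G = -20 (G = 5 - 25 = -20)
Y(A) = 1/(-102 + A) (Y(A) = 1/(A - 102) = 1/(-102 + A))
87*(-39 + 113) + Y(g - G) = 87*(-39 + 113) + 1/(-102 + (92 - 1*(-20))) = 87*74 + 1/(-102 + (92 + 20)) = 6438 + 1/(-102 + 112) = 6438 + 1/10 = 64381/10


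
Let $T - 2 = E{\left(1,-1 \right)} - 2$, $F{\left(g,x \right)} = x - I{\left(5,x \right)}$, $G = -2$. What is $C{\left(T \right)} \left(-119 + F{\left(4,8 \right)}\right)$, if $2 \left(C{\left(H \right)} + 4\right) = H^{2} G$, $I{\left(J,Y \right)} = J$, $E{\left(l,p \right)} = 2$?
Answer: $928$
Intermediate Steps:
$F{\left(g,x \right)} = -5 + x$ ($F{\left(g,x \right)} = x - 5 = -5 + x$)
$T = 2$ ($T = 2 + \left(2 - 2\right) = 2 + 0 = 2$)
$C{\left(H \right)} = -4 - H^{2}$ ($C{\left(H \right)} = -4 + \frac{H^{2} \left(-2\right)}{2} = -4 + \frac{\left(-2\right) H^{2}}{2} = -4 - H^{2}$)
$C{\left(T \right)} \left(-119 + F{\left(4,8 \right)}\right) = \left(-4 - 2^{2}\right) \left(-119 + \left(-5 + 8\right)\right) = \left(-4 - 4\right) \left(-119 + 3\right) = \left(-4 - 4\right) \left(-116\right) = \left(-8\right) \left(-116\right) = 928$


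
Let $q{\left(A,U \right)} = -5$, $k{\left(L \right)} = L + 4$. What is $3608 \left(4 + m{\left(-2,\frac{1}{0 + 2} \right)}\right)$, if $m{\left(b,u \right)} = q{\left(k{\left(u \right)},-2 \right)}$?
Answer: $-3608$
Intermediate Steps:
$k{\left(L \right)} = 4 + L$
$m{\left(b,u \right)} = -5$
$3608 \left(4 + m{\left(-2,\frac{1}{0 + 2} \right)}\right) = 3608 \left(4 - 5\right) = 3608 \left(-1\right) = -3608$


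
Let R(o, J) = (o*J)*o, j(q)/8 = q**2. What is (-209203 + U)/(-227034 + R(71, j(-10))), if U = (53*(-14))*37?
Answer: -236657/3805766 ≈ -0.062184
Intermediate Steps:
j(q) = 8*q**2
U = -27454 (U = -742*37 = -27454)
R(o, J) = J*o**2 (R(o, J) = (J*o)*o = J*o**2)
(-209203 + U)/(-227034 + R(71, j(-10))) = (-209203 - 27454)/(-227034 + (8*(-10)**2)*71**2) = -236657/(-227034 + (8*100)*5041) = -236657/(-227034 + 800*5041) = -236657/(-227034 + 4032800) = -236657/3805766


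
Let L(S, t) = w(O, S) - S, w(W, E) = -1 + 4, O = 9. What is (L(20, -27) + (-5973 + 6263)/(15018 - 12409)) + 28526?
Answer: 74380271/2609 ≈ 28509.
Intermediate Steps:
w(W, E) = 3
L(S, t) = 3 - S
(L(20, -27) + (-5973 + 6263)/(15018 - 12409)) + 28526 = ((3 - 1*20) + (-5973 + 6263)/(15018 - 12409)) + 28526 = ((3 - 20) + 290/2609) + 28526 = (-17 + 290*(1/2609)) + 28526 = (-17 + 290/2609) + 28526 = -44063/2609 + 28526 = 74380271/2609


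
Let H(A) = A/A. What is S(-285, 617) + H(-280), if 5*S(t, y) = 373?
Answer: 378/5 ≈ 75.600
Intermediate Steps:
H(A) = 1
S(t, y) = 373/5 (S(t, y) = (⅕)*373 = 373/5)
S(-285, 617) + H(-280) = 373/5 + 1 = 378/5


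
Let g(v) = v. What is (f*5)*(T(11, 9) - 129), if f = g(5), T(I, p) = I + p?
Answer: -2725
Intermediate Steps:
f = 5
(f*5)*(T(11, 9) - 129) = (5*5)*((11 + 9) - 129) = 25*(20 - 129) = 25*(-109) = -2725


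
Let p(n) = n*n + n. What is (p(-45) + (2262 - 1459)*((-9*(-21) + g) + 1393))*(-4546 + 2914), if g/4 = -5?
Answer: -2050226112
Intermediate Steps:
p(n) = n + n**2 (p(n) = n**2 + n = n + n**2)
g = -20 (g = 4*(-5) = -20)
(p(-45) + (2262 - 1459)*((-9*(-21) + g) + 1393))*(-4546 + 2914) = (-45*(1 - 45) + (2262 - 1459)*((-9*(-21) - 20) + 1393))*(-4546 + 2914) = (-45*(-44) + 803*((189 - 20) + 1393))*(-1632) = (1980 + 803*(169 + 1393))*(-1632) = (1980 + 803*1562)*(-1632) = (1980 + 1254286)*(-1632) = 1256266*(-1632) = -2050226112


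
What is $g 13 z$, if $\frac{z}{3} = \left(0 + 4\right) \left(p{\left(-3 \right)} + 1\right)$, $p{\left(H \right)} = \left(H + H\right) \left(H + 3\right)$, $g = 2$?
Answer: $312$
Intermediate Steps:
$p{\left(H \right)} = 2 H \left(3 + H\right)$
$z = 12$ ($z = 3 \left(0 + 4\right) \left(2 \left(-3\right) \left(3 - 3\right) + 1\right) = 3 \cdot 4 \left(2 \left(-3\right) 0 + 1\right) = 3 \cdot 4 \left(0 + 1\right) = 3 \cdot 4 \cdot 1 = 3 \cdot 4 = 12$)
$g 13 z = 2 \cdot 13 \cdot 12 = 26 \cdot 12 = 312$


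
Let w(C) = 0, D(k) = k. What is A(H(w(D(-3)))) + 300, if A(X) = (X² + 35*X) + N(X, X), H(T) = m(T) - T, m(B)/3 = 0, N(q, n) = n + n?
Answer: 300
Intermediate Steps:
N(q, n) = 2*n
m(B) = 0 (m(B) = 3*0 = 0)
H(T) = -T (H(T) = 0 - T = -T)
A(X) = X² + 37*X (A(X) = (X² + 35*X) + 2*X = X² + 37*X)
A(H(w(D(-3)))) + 300 = (-1*0)*(37 - 1*0) + 300 = 0*(37 + 0) + 300 = 0*37 + 300 = 0 + 300 = 300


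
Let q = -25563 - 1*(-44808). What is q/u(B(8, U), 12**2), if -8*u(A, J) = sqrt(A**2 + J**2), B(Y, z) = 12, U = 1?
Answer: -2566*sqrt(145)/29 ≈ -1065.5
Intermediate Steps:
q = 19245 (q = -25563 + 44808 = 19245)
u(A, J) = -sqrt(A**2 + J**2)/8
q/u(B(8, U), 12**2) = 19245/((-sqrt(12**2 + (12**2)**2)/8)) = 19245/((-sqrt(144 + 144**2)/8)) = 19245/((-sqrt(144 + 20736)/8)) = 19245/((-3*sqrt(145)/2)) = 19245*(-2*sqrt(145)/435) = -2566*sqrt(145)/29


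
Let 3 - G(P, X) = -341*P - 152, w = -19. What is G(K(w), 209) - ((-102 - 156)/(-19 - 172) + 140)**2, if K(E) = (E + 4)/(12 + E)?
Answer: -4876061828/255367 ≈ -19094.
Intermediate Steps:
K(E) = (4 + E)/(12 + E)
G(P, X) = 155 + 341*P (G(P, X) = 3 - (-341*P - 152) = 3 - (-152 - 341*P) = 3 + (152 + 341*P) = 155 + 341*P)
G(K(w), 209) - ((-102 - 156)/(-19 - 172) + 140)**2 = (155 + 341*((4 - 19)/(12 - 19))) - ((-102 - 156)/(-19 - 172) + 140)**2 = (155 + 341*(-15/(-7))) - (-258/(-191) + 140)**2 = (155 + 341*(-1/7*(-15))) - (-258*(-1/191) + 140)**2 = (155 + 341*(15/7)) - (258/191 + 140)**2 = (155 + 5115/7) - (26998/191)**2 = 6200/7 - 1*728892004/36481 = 6200/7 - 728892004/36481 = -4876061828/255367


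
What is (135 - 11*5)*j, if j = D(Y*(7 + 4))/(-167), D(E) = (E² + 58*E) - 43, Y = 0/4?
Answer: 3440/167 ≈ 20.599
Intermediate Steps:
Y = 0 (Y = 0*(¼) = 0)
D(E) = -43 + E² + 58*E
j = 43/167 (j = (-43 + (0*(7 + 4))² + 58*(0*(7 + 4)))/(-167) = (-43 + (0*11)² + 58*(0*11))*(-1/167) = (-43 + 0² + 58*0)*(-1/167) = (-43 + 0 + 0)*(-1/167) = -43*(-1/167) = 43/167 ≈ 0.25748)
(135 - 11*5)*j = (135 - 11*5)*(43/167) = (135 - 1*55)*(43/167) = (135 - 55)*(43/167) = 80*(43/167) = 3440/167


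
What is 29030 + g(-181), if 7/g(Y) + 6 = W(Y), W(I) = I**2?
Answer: 950877657/32755 ≈ 29030.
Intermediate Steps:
g(Y) = 7/(-6 + Y**2)
29030 + g(-181) = 29030 + 7/(-6 + (-181)**2) = 29030 + 7/(-6 + 32761) = 29030 + 7/32755 = 950877657/32755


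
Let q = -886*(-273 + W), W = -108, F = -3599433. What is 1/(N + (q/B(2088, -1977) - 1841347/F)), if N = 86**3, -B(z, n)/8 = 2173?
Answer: 31286271636/19899229273595701 ≈ 1.5722e-6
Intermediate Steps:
B(z, n) = -17384 (B(z, n) = -8*2173 = -17384)
q = 337566 (q = -886*(-273 - 108) = -886*(-381) = 337566)
N = 636056
1/(N + (q/B(2088, -1977) - 1841347/F)) = 1/(636056 + (337566/(-17384) - 1841347/(-3599433))) = 1/(636056 + (337566*(-1/17384) - 1841347*(-1/3599433))) = 1/(636056 + (-168783/8692 + 1841347/3599433)) = 1/(636056 - 591518111915/31286271636) = 1/(19899229273595701/31286271636) = 31286271636/19899229273595701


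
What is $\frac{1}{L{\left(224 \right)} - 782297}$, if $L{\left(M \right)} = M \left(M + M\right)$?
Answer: $- \frac{1}{681945} \approx -1.4664 \cdot 10^{-6}$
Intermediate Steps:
$L{\left(M \right)} = 2 M^{2}$ ($L{\left(M \right)} = M 2 M = 2 M^{2}$)
$\frac{1}{L{\left(224 \right)} - 782297} = \frac{1}{2 \cdot 224^{2} - 782297} = \frac{1}{2 \cdot 50176 - 782297} = \frac{1}{100352 - 782297} = \frac{1}{-681945} = - \frac{1}{681945}$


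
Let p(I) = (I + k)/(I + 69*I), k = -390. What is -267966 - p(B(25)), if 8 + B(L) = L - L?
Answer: -75030679/280 ≈ -2.6797e+5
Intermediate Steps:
B(L) = -8 (B(L) = -8 + (L - L) = -8 + 0 = -8)
p(I) = (-390 + I)/(70*I) (p(I) = (I - 390)/(I + 69*I) = (-390 + I)/((70*I)) = (-390 + I)*(1/(70*I)) = (-390 + I)/(70*I))
-267966 - p(B(25)) = -267966 - (-390 - 8)/(70*(-8)) = -267966 - (-1)*(-398)/(70*8) = -267966 - 1*199/280 = -267966 - 199/280 = -75030679/280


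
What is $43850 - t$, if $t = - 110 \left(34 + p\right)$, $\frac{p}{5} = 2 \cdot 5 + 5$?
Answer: $55840$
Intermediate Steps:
$p = 75$ ($p = 5 \left(2 \cdot 5 + 5\right) = 5 \left(10 + 5\right) = 5 \cdot 15 = 75$)
$t = -11990$ ($t = - 110 \left(34 + 75\right) = \left(-110\right) 109 = -11990$)
$43850 - t = 43850 - -11990 = 43850 + 11990 = 55840$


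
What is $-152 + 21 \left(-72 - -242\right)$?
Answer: $3418$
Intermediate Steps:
$-152 + 21 \left(-72 - -242\right) = -152 + 21 \left(-72 + 242\right) = -152 + 21 \cdot 170 = -152 + 3570 = 3418$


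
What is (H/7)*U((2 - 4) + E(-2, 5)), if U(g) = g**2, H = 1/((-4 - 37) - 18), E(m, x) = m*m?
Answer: -4/413 ≈ -0.0096852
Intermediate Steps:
E(m, x) = m**2
H = -1/59 (H = 1/(-41 - 18) = 1/(-59) = -1/59 ≈ -0.016949)
(H/7)*U((2 - 4) + E(-2, 5)) = (-1/59/7)*((2 - 4) + (-2)**2)**2 = ((1/7)*(-1/59))*(-2 + 4)**2 = -1/413*2**2 = -1/413*4 = -4/413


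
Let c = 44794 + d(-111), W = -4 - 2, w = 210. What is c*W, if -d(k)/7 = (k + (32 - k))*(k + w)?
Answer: -135708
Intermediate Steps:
d(k) = -47040 - 224*k (d(k) = -7*(k + (32 - k))*(k + 210) = -224*(210 + k) = -7*(6720 + 32*k) = -47040 - 224*k)
W = -6
c = 22618 (c = 44794 + (-47040 - 224*(-111)) = 44794 + (-47040 + 24864) = 44794 - 22176 = 22618)
c*W = 22618*(-6) = -135708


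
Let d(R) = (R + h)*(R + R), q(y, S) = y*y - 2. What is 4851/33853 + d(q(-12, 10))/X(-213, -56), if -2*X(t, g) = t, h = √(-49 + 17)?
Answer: 38471561/101559 + 32*I*√2/3 ≈ 378.81 + 15.085*I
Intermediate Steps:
q(y, S) = -2 + y² (q(y, S) = y² - 2 = -2 + y²)
h = 4*I*√2 (h = √(-32) = 4*I*√2 ≈ 5.6569*I)
X(t, g) = -t/2
d(R) = 2*R*(R + 4*I*√2) (d(R) = (R + 4*I*√2)*(R + R) = (R + 4*I*√2)*(2*R) = 2*R*(R + 4*I*√2))
4851/33853 + d(q(-12, 10))/X(-213, -56) = 4851/33853 + (2*(-2 + (-12)²)*((-2 + (-12)²) + 4*I*√2))/((-½*(-213))) = 4851*(1/33853) + (2*(-2 + 144)*((-2 + 144) + 4*I*√2))/(213/2) = 4851/33853 + (2*142*(142 + 4*I*√2))*(2/213) = 4851/33853 + (40328 + 1136*I*√2)*(2/213) = 4851/33853 + (1136/3 + 32*I*√2/3) = 38471561/101559 + 32*I*√2/3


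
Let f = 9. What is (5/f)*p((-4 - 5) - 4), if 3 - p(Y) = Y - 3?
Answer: 95/9 ≈ 10.556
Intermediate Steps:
p(Y) = 6 - Y (p(Y) = 3 - (Y - 3) = 3 - (-3 + Y) = 3 + (3 - Y) = 6 - Y)
(5/f)*p((-4 - 5) - 4) = (5/9)*(6 - ((-4 - 5) - 4)) = (5*(1/9))*(6 - (-9 - 4)) = 5*(6 - 1*(-13))/9 = 5*(6 + 13)/9 = (5/9)*19 = 95/9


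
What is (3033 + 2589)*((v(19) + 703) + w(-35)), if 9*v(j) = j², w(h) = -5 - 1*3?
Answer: 12398384/3 ≈ 4.1328e+6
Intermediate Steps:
w(h) = -8 (w(h) = -5 - 3 = -8)
v(j) = j²/9
(3033 + 2589)*((v(19) + 703) + w(-35)) = (3033 + 2589)*(((⅑)*19² + 703) - 8) = 5622*(((⅑)*361 + 703) - 8) = 5622*((361/9 + 703) - 8) = 5622*(6688/9 - 8) = 5622*(6616/9) = 12398384/3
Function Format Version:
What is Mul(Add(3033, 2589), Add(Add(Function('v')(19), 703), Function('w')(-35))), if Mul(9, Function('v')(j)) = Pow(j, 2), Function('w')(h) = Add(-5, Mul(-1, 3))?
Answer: Rational(12398384, 3) ≈ 4.1328e+6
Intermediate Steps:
Function('w')(h) = -8 (Function('w')(h) = Add(-5, -3) = -8)
Function('v')(j) = Mul(Rational(1, 9), Pow(j, 2))
Mul(Add(3033, 2589), Add(Add(Function('v')(19), 703), Function('w')(-35))) = Mul(Add(3033, 2589), Add(Add(Mul(Rational(1, 9), Pow(19, 2)), 703), -8)) = Mul(5622, Add(Add(Mul(Rational(1, 9), 361), 703), -8)) = Mul(5622, Add(Add(Rational(361, 9), 703), -8)) = Mul(5622, Add(Rational(6688, 9), -8)) = Mul(5622, Rational(6616, 9)) = Rational(12398384, 3)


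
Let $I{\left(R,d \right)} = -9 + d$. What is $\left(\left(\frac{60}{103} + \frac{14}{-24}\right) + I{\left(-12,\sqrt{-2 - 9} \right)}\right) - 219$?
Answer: $- \frac{281809}{1236} + i \sqrt{11} \approx -228.0 + 3.3166 i$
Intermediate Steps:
$\left(\left(\frac{60}{103} + \frac{14}{-24}\right) + I{\left(-12,\sqrt{-2 - 9} \right)}\right) - 219 = \left(\left(\frac{60}{103} + \frac{14}{-24}\right) - \left(9 - \sqrt{-2 - 9}\right)\right) - 219 = \left(\left(60 \cdot \frac{1}{103} + 14 \left(- \frac{1}{24}\right)\right) - \left(9 - \sqrt{-11}\right)\right) - 219 = \left(\left(\frac{60}{103} - \frac{7}{12}\right) - \left(9 - i \sqrt{11}\right)\right) - 219 = \left(- \frac{1}{1236} - \left(9 - i \sqrt{11}\right)\right) - 219 = \left(- \frac{11125}{1236} + i \sqrt{11}\right) - 219 = - \frac{281809}{1236} + i \sqrt{11}$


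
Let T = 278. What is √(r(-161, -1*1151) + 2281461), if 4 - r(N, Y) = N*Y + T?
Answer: 2*√523969 ≈ 1447.7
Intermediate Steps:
r(N, Y) = -274 - N*Y (r(N, Y) = 4 - (N*Y + 278) = 4 - (278 + N*Y) = 4 + (-278 - N*Y) = -274 - N*Y)
√(r(-161, -1*1151) + 2281461) = √((-274 - 1*(-161)*(-1*1151)) + 2281461) = √((-274 - 1*(-161)*(-1151)) + 2281461) = √((-274 - 185311) + 2281461) = √(-185585 + 2281461) = √2095876 = 2*√523969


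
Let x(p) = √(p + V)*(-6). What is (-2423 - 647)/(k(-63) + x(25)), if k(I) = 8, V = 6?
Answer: 6140/263 + 4605*√31/263 ≈ 120.83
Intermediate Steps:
x(p) = -6*√(6 + p) (x(p) = √(p + 6)*(-6) = √(6 + p)*(-6) = -6*√(6 + p))
(-2423 - 647)/(k(-63) + x(25)) = (-2423 - 647)/(8 - 6*√(6 + 25)) = -3070/(8 - 6*√31)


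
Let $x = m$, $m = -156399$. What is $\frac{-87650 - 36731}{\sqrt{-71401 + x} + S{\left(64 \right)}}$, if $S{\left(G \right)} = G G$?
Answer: $- \frac{63683072}{2125627} + \frac{621905 i \sqrt{2278}}{8502508} \approx -29.96 + 3.491 i$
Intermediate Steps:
$S{\left(G \right)} = G^{2}$
$x = -156399$
$\frac{-87650 - 36731}{\sqrt{-71401 + x} + S{\left(64 \right)}} = \frac{-87650 - 36731}{\sqrt{-71401 - 156399} + 64^{2}} = \frac{-87650 - 36731}{\sqrt{-227800} + 4096} = - \frac{124381}{10 i \sqrt{2278} + 4096} = - \frac{124381}{4096 + 10 i \sqrt{2278}}$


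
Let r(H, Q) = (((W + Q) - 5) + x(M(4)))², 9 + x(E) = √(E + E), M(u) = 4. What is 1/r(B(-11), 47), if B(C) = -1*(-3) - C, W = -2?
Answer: 969/908209 - 124*√2/908209 ≈ 0.00087385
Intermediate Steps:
B(C) = 3 - C
x(E) = -9 + √2*√E (x(E) = -9 + √(E + E) = -9 + √(2*E) = -9 + √2*√E)
r(H, Q) = (-16 + Q + 2*√2)² (r(H, Q) = (((-2 + Q) - 5) + (-9 + √2*√4))² = ((-7 + Q) + (-9 + √2*2))² = ((-7 + Q) + (-9 + 2*√2))² = (-16 + Q + 2*√2)²)
1/r(B(-11), 47) = 1/((-16 + 47 + 2*√2)²) = 1/((31 + 2*√2)²) = (31 + 2*√2)⁻²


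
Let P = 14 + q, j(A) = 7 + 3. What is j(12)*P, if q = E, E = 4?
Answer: 180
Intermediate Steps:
q = 4
j(A) = 10
P = 18 (P = 14 + 4 = 18)
j(12)*P = 10*18 = 180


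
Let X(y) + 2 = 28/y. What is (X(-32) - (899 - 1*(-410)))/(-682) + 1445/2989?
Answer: 39253475/16307984 ≈ 2.4070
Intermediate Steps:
X(y) = -2 + 28/y
(X(-32) - (899 - 1*(-410)))/(-682) + 1445/2989 = ((-2 + 28/(-32)) - (899 - 1*(-410)))/(-682) + 1445/2989 = ((-2 + 28*(-1/32)) - (899 + 410))*(-1/682) + 1445*(1/2989) = ((-2 - 7/8) - 1*1309)*(-1/682) + 1445/2989 = (-23/8 - 1309)*(-1/682) + 1445/2989 = -10495/8*(-1/682) + 1445/2989 = 10495/5456 + 1445/2989 = 39253475/16307984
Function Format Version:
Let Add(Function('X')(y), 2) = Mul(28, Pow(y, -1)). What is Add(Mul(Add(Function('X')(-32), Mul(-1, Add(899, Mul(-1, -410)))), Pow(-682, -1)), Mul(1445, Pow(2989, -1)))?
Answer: Rational(39253475, 16307984) ≈ 2.4070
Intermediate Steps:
Function('X')(y) = Add(-2, Mul(28, Pow(y, -1)))
Add(Mul(Add(Function('X')(-32), Mul(-1, Add(899, Mul(-1, -410)))), Pow(-682, -1)), Mul(1445, Pow(2989, -1))) = Add(Mul(Add(Add(-2, Mul(28, Pow(-32, -1))), Mul(-1, Add(899, Mul(-1, -410)))), Pow(-682, -1)), Mul(1445, Pow(2989, -1))) = Add(Mul(Add(Add(-2, Mul(28, Rational(-1, 32))), Mul(-1, Add(899, 410))), Rational(-1, 682)), Mul(1445, Rational(1, 2989))) = Add(Mul(Add(Add(-2, Rational(-7, 8)), Mul(-1, 1309)), Rational(-1, 682)), Rational(1445, 2989)) = Add(Mul(Add(Rational(-23, 8), -1309), Rational(-1, 682)), Rational(1445, 2989)) = Add(Mul(Rational(-10495, 8), Rational(-1, 682)), Rational(1445, 2989)) = Add(Rational(10495, 5456), Rational(1445, 2989)) = Rational(39253475, 16307984)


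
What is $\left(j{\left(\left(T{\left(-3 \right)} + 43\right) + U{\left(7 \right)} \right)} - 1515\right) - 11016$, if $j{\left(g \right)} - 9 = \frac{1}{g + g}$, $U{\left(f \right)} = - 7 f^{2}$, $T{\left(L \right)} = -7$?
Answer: $- \frac{7688509}{614} \approx -12522.0$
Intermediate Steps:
$j{\left(g \right)} = 9 + \frac{1}{2 g}$ ($j{\left(g \right)} = 9 + \frac{1}{g + g} = 9 + \frac{1}{2 g}$)
$\left(j{\left(\left(T{\left(-3 \right)} + 43\right) + U{\left(7 \right)} \right)} - 1515\right) - 11016 = \left(\left(9 + \frac{1}{2 \left(\left(-7 + 43\right) - 7 \cdot 7^{2}\right)}\right) - 1515\right) - 11016 = \left(\left(9 + \frac{1}{2 \left(36 - 343\right)}\right) - 1515\right) - 11016 = \left(\left(9 + \frac{1}{2 \left(-307\right)}\right) - 1515\right) - 11016 = \left(\left(9 + \frac{1}{2} \left(- \frac{1}{307}\right)\right) - 1515\right) - 11016 = \left(\left(9 - \frac{1}{614}\right) - 1515\right) - 11016 = \left(\frac{5525}{614} - 1515\right) - 11016 = - \frac{924685}{614} - 11016 = - \frac{7688509}{614}$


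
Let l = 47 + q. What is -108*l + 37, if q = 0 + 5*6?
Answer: -8279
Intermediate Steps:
q = 30 (q = 0 + 30 = 30)
l = 77 (l = 47 + 30 = 77)
-108*l + 37 = -108*77 + 37 = -8316 + 37 = -8279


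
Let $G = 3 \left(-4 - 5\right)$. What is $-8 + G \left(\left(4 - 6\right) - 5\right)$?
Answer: $181$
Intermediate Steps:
$G = -27$ ($G = 3 \left(-9\right) = -27$)
$-8 + G \left(\left(4 - 6\right) - 5\right) = -8 - 27 \left(\left(4 - 6\right) - 5\right) = -8 - 27 \left(-2 - 5\right) = -8 - -189 = -8 + 189 = 181$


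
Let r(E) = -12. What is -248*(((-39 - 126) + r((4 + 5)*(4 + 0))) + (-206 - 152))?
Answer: 132680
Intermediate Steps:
-248*(((-39 - 126) + r((4 + 5)*(4 + 0))) + (-206 - 152)) = -248*(((-39 - 126) - 12) + (-206 - 152)) = -248*((-165 - 12) - 358) = -248*(-177 - 358) = -248*(-535) = 132680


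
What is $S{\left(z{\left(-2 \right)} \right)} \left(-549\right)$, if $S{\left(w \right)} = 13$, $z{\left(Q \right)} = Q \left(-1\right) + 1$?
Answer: $-7137$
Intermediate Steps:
$z{\left(Q \right)} = 1 - Q$ ($z{\left(Q \right)} = - Q + 1 = 1 - Q$)
$S{\left(z{\left(-2 \right)} \right)} \left(-549\right) = 13 \left(-549\right) = -7137$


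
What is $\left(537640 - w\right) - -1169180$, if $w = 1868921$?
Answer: $-162101$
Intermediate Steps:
$\left(537640 - w\right) - -1169180 = \left(537640 - 1868921\right) - -1169180 = \left(537640 - 1868921\right) + 1169180 = -1331281 + 1169180 = -162101$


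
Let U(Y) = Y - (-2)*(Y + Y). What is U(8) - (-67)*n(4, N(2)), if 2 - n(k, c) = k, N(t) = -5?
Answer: -94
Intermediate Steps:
n(k, c) = 2 - k
U(Y) = 5*Y (U(Y) = Y - (-2)*2*Y = Y - (-4)*Y = Y + 4*Y = 5*Y)
U(8) - (-67)*n(4, N(2)) = 5*8 - (-67)*(2 - 1*4) = 40 - (-67)*(2 - 4) = 40 - (-67)*(-2) = 40 - 67*2 = 40 - 134 = -94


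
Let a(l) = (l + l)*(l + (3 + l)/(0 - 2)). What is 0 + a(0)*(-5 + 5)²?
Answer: 0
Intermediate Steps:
a(l) = 2*l*(-3/2 + l/2) (a(l) = (2*l)*(l + (3 + l)/(-2)) = (2*l)*(l + (3 + l)*(-½)) = (2*l)*(l + (-3/2 - l/2)) = (2*l)*(-3/2 + l/2) = 2*l*(-3/2 + l/2))
0 + a(0)*(-5 + 5)² = 0 + (0*(-3 + 0))*(-5 + 5)² = 0 + (0*(-3))*0² = 0 + 0*0 = 0 + 0 = 0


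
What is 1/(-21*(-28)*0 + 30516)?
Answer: 1/30516 ≈ 3.2770e-5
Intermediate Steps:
1/(-21*(-28)*0 + 30516) = 1/(588*0 + 30516) = 1/(0 + 30516) = 1/30516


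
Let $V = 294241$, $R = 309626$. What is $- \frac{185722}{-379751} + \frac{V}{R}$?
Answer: $\frac{169242673963}{117580783126} \approx 1.4394$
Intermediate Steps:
$- \frac{185722}{-379751} + \frac{V}{R} = - \frac{185722}{-379751} + \frac{294241}{309626} = \left(-185722\right) \left(- \frac{1}{379751}\right) + 294241 \cdot \frac{1}{309626} = \frac{185722}{379751} + \frac{294241}{309626} = \frac{169242673963}{117580783126}$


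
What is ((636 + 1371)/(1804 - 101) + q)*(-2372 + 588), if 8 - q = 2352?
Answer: 7117847800/1703 ≈ 4.1796e+6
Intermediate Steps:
q = -2344 (q = 8 - 1*2352 = 8 - 2352 = -2344)
((636 + 1371)/(1804 - 101) + q)*(-2372 + 588) = ((636 + 1371)/(1804 - 101) - 2344)*(-2372 + 588) = (2007/1703 - 2344)*(-1784) = -3989825/1703*(-1784) = 7117847800/1703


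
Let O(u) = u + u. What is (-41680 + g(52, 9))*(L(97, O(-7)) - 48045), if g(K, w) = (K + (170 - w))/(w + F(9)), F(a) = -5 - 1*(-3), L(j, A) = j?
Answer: 13979095556/7 ≈ 1.9970e+9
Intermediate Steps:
O(u) = 2*u
F(a) = -2 (F(a) = -5 + 3 = -2)
g(K, w) = (170 + K - w)/(-2 + w) (g(K, w) = (K + (170 - w))/(w - 2) = (170 + K - w)/(-2 + w))
(-41680 + g(52, 9))*(L(97, O(-7)) - 48045) = (-41680 + (170 + 52 - 1*9)/(-2 + 9))*(97 - 48045) = (-41680 + (170 + 52 - 9)/7)*(-47948) = (-41680 + (⅐)*213)*(-47948) = (-41680 + 213/7)*(-47948) = -291547/7*(-47948) = 13979095556/7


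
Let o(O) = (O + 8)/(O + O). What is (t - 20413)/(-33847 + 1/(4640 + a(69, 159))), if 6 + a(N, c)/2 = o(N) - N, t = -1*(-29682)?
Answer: -92656213/338346620 ≈ -0.27385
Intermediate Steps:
t = 29682
o(O) = (8 + O)/(2*O) (o(O) = (8 + O)/((2*O)) = (8 + O)*(1/(2*O)) = (8 + O)/(2*O))
a(N, c) = -12 - 2*N + (8 + N)/N (a(N, c) = -12 + 2*((8 + N)/(2*N) - N) = -12 + 2*(-N + (8 + N)/(2*N)) = -12 + (-2*N + (8 + N)/N) = -12 - 2*N + (8 + N)/N)
(t - 20413)/(-33847 + 1/(4640 + a(69, 159))) = (29682 - 20413)/(-33847 + 1/(4640 + (-11 - 2*69 + 8/69))) = 9269/(-33847 + 1/(4640 + (-11 - 138 + 8*(1/69)))) = 9269/(-33847 + 1/(4640 + (-11 - 138 + 8/69))) = 9269/(-33847 + 1/(4640 - 10273/69)) = 9269/(-33847 + 1/(309887/69)) = 9269/(-33847 + 69/309887) = 9269/(-10488745220/309887) = 9269*(-309887/10488745220) = -92656213/338346620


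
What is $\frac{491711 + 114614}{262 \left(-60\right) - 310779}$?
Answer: $- \frac{606325}{326499} \approx -1.857$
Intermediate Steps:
$\frac{491711 + 114614}{262 \left(-60\right) - 310779} = \frac{606325}{-15720 - 310779} = \frac{606325}{-326499} = 606325 \left(- \frac{1}{326499}\right) = - \frac{606325}{326499}$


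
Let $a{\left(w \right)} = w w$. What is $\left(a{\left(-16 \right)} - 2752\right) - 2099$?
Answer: $-4595$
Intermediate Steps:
$a{\left(w \right)} = w^{2}$
$\left(a{\left(-16 \right)} - 2752\right) - 2099 = \left(\left(-16\right)^{2} - 2752\right) - 2099 = \left(256 - 2752\right) - 2099 = -2496 - 2099 = -4595$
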